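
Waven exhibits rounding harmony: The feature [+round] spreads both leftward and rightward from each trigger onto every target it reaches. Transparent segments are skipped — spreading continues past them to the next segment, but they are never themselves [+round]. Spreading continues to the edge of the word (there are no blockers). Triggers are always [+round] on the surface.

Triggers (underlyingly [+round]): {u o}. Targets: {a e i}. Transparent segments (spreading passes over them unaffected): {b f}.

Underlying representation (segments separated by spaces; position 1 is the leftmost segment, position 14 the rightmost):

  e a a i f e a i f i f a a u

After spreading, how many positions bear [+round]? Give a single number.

From /u/ at 14 rightward: word edge.
From /u/ at 14 leftward: 13 /a/ → [+round]; 12 /a/ → [+round]; 11 /f/ transparent; 10 /i/ → [+round]; 9 /f/ transparent; 8 /i/ → [+round]; 7 /a/ → [+round]; 6 /e/ → [+round]; 5 /f/ transparent; 4 /i/ → [+round]; 3 /a/ → [+round]; 2 /a/ → [+round]; 1 /e/ → [+round]; word edge.
[+round] positions on the surface: 1 2 3 4 6 7 8 10 12 13 14.

11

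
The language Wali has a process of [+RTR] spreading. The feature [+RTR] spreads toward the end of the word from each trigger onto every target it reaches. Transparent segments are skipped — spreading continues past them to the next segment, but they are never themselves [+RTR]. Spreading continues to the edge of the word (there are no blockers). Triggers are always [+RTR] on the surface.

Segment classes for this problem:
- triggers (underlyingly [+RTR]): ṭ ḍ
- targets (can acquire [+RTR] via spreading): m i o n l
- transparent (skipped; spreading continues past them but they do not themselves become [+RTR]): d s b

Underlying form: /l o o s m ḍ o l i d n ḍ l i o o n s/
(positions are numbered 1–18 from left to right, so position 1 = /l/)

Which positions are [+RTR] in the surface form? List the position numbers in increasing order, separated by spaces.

6 7 8 9 11 12 13 14 15 16 17

From /ḍ/ at 6 rightward: 7 /o/ → [+RTR]; 8 /l/ → [+RTR]; 9 /i/ → [+RTR]; 10 /d/ transparent; 11 /n/ → [+RTR]; 12 /ḍ/ is itself a trigger — this domain ends here.
From /ḍ/ at 12 rightward: 13 /l/ → [+RTR]; 14 /i/ → [+RTR]; 15 /o/ → [+RTR]; 16 /o/ → [+RTR]; 17 /n/ → [+RTR]; 18 /s/ transparent; word edge.
Targets with no active source: positions 1 2 3 5 stay [-emphatic].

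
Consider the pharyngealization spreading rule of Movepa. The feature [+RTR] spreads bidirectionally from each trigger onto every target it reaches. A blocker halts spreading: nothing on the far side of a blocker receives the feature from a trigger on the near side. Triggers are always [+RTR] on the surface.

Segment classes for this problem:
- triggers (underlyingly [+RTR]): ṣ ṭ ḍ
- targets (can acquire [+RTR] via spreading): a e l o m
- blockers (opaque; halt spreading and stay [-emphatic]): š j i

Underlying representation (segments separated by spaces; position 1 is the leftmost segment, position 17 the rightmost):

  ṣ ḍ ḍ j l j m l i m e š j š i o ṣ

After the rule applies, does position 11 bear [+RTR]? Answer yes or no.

no

From /ṣ/ at 1 rightward: 2 /ḍ/ is itself a trigger — this domain ends here.
From /ṣ/ at 1 leftward: word edge.
From /ḍ/ at 2 rightward: 3 /ḍ/ is itself a trigger — this domain ends here.
From /ḍ/ at 2 leftward: 1 /ṣ/ is itself a trigger — this domain ends here.
From /ḍ/ at 3 rightward: 4 /j/ blocks.
From /ḍ/ at 3 leftward: 2 /ḍ/ is itself a trigger — this domain ends here.
From /ṣ/ at 17 rightward: word edge.
From /ṣ/ at 17 leftward: 16 /o/ → [+RTR]; 15 /i/ blocks.
Targets with no active source: positions 5 7 8 10 11 stay [-emphatic].
[+RTR] positions on the surface: 1 2 3 16 17.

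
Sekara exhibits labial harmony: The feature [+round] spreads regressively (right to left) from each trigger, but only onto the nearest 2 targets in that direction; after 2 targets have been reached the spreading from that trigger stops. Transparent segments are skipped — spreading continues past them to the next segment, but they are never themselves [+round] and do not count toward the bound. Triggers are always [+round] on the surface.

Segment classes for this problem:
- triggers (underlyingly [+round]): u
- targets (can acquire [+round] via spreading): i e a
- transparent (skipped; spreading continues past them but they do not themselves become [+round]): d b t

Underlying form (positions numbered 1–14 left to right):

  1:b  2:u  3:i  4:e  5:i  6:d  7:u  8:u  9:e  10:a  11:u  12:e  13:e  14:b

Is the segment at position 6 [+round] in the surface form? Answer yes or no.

no

From /u/ at 2 leftward: 1 /b/ transparent; word edge.
From /u/ at 7 leftward: 6 /d/ transparent; 5 /i/ → [+round]; 4 /e/ → [+round]; bound reached.
From /u/ at 8 leftward: 7 /u/ is itself a trigger — this domain ends here.
From /u/ at 11 leftward: 10 /a/ → [+round]; 9 /e/ → [+round]; bound reached.
Targets with no active source: positions 3 12 13 stay [-round].
[+round] positions on the surface: 2 4 5 7 8 9 10 11.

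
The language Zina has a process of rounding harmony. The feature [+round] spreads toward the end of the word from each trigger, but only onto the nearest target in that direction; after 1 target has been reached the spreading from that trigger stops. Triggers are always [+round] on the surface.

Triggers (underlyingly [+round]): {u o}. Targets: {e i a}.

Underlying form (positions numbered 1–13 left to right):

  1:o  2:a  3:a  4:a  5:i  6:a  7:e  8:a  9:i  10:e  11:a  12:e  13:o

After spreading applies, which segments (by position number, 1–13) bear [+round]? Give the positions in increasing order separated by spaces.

From /o/ at 1 rightward: 2 /a/ → [+round]; bound reached.
From /o/ at 13 rightward: word edge.
Targets with no active source: positions 3 4 5 6 7 8 9 10 11 12 stay [-round].

1 2 13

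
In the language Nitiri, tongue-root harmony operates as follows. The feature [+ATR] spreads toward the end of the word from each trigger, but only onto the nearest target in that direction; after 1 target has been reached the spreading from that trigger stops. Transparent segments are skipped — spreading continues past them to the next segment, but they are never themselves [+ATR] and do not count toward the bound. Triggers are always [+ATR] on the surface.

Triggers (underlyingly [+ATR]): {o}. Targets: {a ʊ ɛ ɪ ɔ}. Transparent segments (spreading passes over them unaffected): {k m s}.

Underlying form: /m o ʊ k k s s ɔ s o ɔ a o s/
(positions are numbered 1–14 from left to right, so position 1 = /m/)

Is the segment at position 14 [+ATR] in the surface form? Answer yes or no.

From /o/ at 2 rightward: 3 /ʊ/ → [+ATR]; bound reached.
From /o/ at 10 rightward: 11 /ɔ/ → [+ATR]; bound reached.
From /o/ at 13 rightward: 14 /s/ transparent; word edge.
Targets with no active source: positions 8 12 stay [-ATR].
[+ATR] positions on the surface: 2 3 10 11 13.

no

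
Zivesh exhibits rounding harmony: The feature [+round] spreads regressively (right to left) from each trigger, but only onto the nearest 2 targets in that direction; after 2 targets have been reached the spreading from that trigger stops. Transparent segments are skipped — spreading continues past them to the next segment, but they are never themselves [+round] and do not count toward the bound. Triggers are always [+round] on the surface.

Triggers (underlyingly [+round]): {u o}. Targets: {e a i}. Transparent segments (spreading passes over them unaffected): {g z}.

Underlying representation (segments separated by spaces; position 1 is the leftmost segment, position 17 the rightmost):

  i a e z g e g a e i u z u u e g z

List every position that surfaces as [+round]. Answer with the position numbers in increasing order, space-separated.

9 10 11 13 14

From /u/ at 11 leftward: 10 /i/ → [+round]; 9 /e/ → [+round]; bound reached.
From /u/ at 13 leftward: 12 /z/ transparent; 11 /u/ is itself a trigger — this domain ends here.
From /u/ at 14 leftward: 13 /u/ is itself a trigger — this domain ends here.
Targets with no active source: positions 1 2 3 6 8 15 stay [-round].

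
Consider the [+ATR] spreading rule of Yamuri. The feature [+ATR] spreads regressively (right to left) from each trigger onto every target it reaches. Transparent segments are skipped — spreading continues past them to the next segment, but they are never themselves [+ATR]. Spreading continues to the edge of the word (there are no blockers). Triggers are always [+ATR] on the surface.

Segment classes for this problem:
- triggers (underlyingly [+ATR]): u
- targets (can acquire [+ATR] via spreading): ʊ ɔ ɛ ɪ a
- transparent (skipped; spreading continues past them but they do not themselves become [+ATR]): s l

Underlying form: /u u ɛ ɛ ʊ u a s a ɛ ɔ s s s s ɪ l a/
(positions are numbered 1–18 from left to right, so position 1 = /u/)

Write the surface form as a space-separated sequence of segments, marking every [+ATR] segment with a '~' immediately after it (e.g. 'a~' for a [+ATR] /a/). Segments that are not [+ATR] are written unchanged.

From /u/ at 1 leftward: word edge.
From /u/ at 2 leftward: 1 /u/ is itself a trigger — this domain ends here.
From /u/ at 6 leftward: 5 /ʊ/ → [+ATR]; 4 /ɛ/ → [+ATR]; 3 /ɛ/ → [+ATR]; 2 /u/ is itself a trigger — this domain ends here.
Targets with no active source: positions 7 9 10 11 16 18 stay [-ATR].
[+ATR] positions on the surface: 1 2 3 4 5 6.

u~ u~ ɛ~ ɛ~ ʊ~ u~ a s a ɛ ɔ s s s s ɪ l a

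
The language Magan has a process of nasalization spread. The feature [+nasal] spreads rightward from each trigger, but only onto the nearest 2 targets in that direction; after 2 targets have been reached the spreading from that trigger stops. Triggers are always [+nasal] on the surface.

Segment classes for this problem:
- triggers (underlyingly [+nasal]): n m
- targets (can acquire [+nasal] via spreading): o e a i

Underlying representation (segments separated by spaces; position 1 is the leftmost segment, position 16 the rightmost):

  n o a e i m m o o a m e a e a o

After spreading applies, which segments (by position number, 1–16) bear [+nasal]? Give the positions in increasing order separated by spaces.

1 2 3 6 7 8 9 11 12 13

From /n/ at 1 rightward: 2 /o/ → [+nasal]; 3 /a/ → [+nasal]; bound reached.
From /m/ at 6 rightward: 7 /m/ is itself a trigger — this domain ends here.
From /m/ at 7 rightward: 8 /o/ → [+nasal]; 9 /o/ → [+nasal]; bound reached.
From /m/ at 11 rightward: 12 /e/ → [+nasal]; 13 /a/ → [+nasal]; bound reached.
Targets with no active source: positions 4 5 10 14 15 16 stay [-nasal].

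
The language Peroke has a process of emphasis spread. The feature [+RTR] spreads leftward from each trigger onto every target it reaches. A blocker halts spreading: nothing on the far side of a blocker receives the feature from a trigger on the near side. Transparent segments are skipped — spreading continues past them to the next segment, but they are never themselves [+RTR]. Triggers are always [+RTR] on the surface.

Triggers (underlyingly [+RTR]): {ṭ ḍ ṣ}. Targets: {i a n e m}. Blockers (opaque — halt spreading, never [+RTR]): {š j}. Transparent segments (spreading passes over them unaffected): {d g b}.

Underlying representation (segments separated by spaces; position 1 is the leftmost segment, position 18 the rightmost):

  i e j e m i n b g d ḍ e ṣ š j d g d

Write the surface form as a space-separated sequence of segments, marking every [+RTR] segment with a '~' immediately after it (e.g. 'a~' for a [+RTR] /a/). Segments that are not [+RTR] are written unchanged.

From /ḍ/ at 11 leftward: 10 /d/ transparent; 9 /g/ transparent; 8 /b/ transparent; 7 /n/ → [+RTR]; 6 /i/ → [+RTR]; 5 /m/ → [+RTR]; 4 /e/ → [+RTR]; 3 /j/ blocks.
From /ṣ/ at 13 leftward: 12 /e/ → [+RTR]; 11 /ḍ/ is itself a trigger — this domain ends here.
Targets with no active source: positions 1 2 stay [-emphatic].
[+RTR] positions on the surface: 4 5 6 7 11 12 13.

i e j e~ m~ i~ n~ b g d ḍ~ e~ ṣ~ š j d g d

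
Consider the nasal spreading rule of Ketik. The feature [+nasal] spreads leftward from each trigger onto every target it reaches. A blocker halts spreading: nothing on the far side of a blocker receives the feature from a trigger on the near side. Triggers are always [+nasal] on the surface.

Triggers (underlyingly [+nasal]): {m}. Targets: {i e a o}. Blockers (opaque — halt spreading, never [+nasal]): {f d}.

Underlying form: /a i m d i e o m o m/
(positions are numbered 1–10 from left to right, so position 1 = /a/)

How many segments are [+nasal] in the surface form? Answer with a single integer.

From /m/ at 3 leftward: 2 /i/ → [+nasal]; 1 /a/ → [+nasal]; word edge.
From /m/ at 8 leftward: 7 /o/ → [+nasal]; 6 /e/ → [+nasal]; 5 /i/ → [+nasal]; 4 /d/ blocks.
From /m/ at 10 leftward: 9 /o/ → [+nasal]; 8 /m/ is itself a trigger — this domain ends here.
[+nasal] positions on the surface: 1 2 3 5 6 7 8 9 10.

9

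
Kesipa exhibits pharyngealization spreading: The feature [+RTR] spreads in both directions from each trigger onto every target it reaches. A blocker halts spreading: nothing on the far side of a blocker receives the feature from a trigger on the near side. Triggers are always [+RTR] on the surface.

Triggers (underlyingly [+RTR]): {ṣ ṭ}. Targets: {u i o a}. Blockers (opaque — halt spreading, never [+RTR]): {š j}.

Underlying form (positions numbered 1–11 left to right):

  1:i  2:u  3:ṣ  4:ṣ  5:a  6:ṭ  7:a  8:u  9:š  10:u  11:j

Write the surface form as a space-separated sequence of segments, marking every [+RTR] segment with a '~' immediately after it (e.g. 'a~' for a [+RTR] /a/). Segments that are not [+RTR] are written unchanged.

From /ṣ/ at 3 rightward: 4 /ṣ/ is itself a trigger — this domain ends here.
From /ṣ/ at 3 leftward: 2 /u/ → [+RTR]; 1 /i/ → [+RTR]; word edge.
From /ṣ/ at 4 rightward: 5 /a/ → [+RTR]; 6 /ṭ/ is itself a trigger — this domain ends here.
From /ṣ/ at 4 leftward: 3 /ṣ/ is itself a trigger — this domain ends here.
From /ṭ/ at 6 rightward: 7 /a/ → [+RTR]; 8 /u/ → [+RTR]; 9 /š/ blocks.
From /ṭ/ at 6 leftward: 5 /a/ → [+RTR]; 4 /ṣ/ is itself a trigger — this domain ends here.
Target with no active source: position 10 stays [-emphatic].
[+RTR] positions on the surface: 1 2 3 4 5 6 7 8.

i~ u~ ṣ~ ṣ~ a~ ṭ~ a~ u~ š u j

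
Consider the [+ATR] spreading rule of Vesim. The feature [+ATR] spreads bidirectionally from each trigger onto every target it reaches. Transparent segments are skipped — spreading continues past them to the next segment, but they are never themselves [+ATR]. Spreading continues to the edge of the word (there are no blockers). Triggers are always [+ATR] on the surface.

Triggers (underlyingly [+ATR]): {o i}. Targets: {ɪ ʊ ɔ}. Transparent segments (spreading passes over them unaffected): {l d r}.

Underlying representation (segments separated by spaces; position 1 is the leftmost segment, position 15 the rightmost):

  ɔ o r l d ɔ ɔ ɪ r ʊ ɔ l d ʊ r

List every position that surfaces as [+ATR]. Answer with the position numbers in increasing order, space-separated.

1 2 6 7 8 10 11 14

From /o/ at 2 rightward: 3 /r/ transparent; 4 /l/ transparent; 5 /d/ transparent; 6 /ɔ/ → [+ATR]; 7 /ɔ/ → [+ATR]; 8 /ɪ/ → [+ATR]; 9 /r/ transparent; 10 /ʊ/ → [+ATR]; 11 /ɔ/ → [+ATR]; 12 /l/ transparent; 13 /d/ transparent; 14 /ʊ/ → [+ATR]; 15 /r/ transparent; word edge.
From /o/ at 2 leftward: 1 /ɔ/ → [+ATR]; word edge.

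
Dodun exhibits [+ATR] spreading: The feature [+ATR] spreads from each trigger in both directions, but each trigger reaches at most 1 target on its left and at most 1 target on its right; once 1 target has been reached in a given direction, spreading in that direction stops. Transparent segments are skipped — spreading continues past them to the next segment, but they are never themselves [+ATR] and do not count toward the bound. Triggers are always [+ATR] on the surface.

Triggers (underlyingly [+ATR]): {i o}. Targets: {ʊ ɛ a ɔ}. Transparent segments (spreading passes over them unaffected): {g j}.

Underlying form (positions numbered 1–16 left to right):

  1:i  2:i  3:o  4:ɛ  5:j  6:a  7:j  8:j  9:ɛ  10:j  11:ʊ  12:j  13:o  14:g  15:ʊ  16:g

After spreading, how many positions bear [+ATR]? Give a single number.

From /i/ at 1 rightward: 2 /i/ is itself a trigger — this domain ends here.
From /i/ at 1 leftward: word edge.
From /i/ at 2 rightward: 3 /o/ is itself a trigger — this domain ends here.
From /i/ at 2 leftward: 1 /i/ is itself a trigger — this domain ends here.
From /o/ at 3 rightward: 4 /ɛ/ → [+ATR]; bound reached.
From /o/ at 3 leftward: 2 /i/ is itself a trigger — this domain ends here.
From /o/ at 13 rightward: 14 /g/ transparent; 15 /ʊ/ → [+ATR]; bound reached.
From /o/ at 13 leftward: 12 /j/ transparent; 11 /ʊ/ → [+ATR]; bound reached.
Targets with no active source: positions 6 9 stay [-ATR].
[+ATR] positions on the surface: 1 2 3 4 11 13 15.

7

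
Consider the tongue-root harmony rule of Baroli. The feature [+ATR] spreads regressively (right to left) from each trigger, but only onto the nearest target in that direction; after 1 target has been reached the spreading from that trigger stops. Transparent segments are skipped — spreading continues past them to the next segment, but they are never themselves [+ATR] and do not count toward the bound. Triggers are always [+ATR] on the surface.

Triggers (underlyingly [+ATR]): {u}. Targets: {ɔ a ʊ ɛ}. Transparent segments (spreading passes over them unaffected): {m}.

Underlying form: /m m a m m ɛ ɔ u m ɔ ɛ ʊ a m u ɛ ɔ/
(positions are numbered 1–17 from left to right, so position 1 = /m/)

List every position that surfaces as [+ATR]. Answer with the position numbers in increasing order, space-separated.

From /u/ at 8 leftward: 7 /ɔ/ → [+ATR]; bound reached.
From /u/ at 15 leftward: 14 /m/ transparent; 13 /a/ → [+ATR]; bound reached.
Targets with no active source: positions 3 6 10 11 12 16 17 stay [-ATR].

7 8 13 15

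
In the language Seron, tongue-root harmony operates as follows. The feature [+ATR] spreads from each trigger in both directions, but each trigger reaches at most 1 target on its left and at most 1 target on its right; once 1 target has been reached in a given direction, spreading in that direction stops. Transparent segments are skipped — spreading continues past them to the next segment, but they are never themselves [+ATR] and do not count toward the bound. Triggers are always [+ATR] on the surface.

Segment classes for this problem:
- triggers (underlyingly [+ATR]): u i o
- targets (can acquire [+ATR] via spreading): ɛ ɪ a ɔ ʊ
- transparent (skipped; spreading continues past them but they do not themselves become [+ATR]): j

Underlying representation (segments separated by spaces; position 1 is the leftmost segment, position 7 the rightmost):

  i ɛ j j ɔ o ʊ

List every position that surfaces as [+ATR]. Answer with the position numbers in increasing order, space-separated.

From /i/ at 1 rightward: 2 /ɛ/ → [+ATR]; bound reached.
From /i/ at 1 leftward: word edge.
From /o/ at 6 rightward: 7 /ʊ/ → [+ATR]; bound reached.
From /o/ at 6 leftward: 5 /ɔ/ → [+ATR]; bound reached.

1 2 5 6 7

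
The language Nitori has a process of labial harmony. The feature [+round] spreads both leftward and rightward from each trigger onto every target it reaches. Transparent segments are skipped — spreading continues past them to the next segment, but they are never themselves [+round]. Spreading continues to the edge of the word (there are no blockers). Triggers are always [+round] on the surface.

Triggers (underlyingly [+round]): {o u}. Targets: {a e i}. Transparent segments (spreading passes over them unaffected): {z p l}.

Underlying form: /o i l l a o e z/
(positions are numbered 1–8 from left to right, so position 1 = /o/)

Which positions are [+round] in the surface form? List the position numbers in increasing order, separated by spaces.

From /o/ at 1 rightward: 2 /i/ → [+round]; 3 /l/ transparent; 4 /l/ transparent; 5 /a/ → [+round]; 6 /o/ is itself a trigger — this domain ends here.
From /o/ at 1 leftward: word edge.
From /o/ at 6 rightward: 7 /e/ → [+round]; 8 /z/ transparent; word edge.
From /o/ at 6 leftward: 5 /a/ → [+round]; 4 /l/ transparent; 3 /l/ transparent; 2 /i/ → [+round]; 1 /o/ is itself a trigger — this domain ends here.

1 2 5 6 7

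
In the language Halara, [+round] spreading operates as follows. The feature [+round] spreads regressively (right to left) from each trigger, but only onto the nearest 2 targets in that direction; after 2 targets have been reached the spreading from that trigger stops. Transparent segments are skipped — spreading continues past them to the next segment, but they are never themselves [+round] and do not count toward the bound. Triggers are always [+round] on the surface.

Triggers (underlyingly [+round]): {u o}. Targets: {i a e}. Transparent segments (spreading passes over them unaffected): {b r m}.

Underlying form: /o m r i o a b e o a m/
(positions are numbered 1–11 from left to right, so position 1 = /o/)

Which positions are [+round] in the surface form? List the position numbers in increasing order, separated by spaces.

1 4 5 6 8 9

From /o/ at 1 leftward: word edge.
From /o/ at 5 leftward: 4 /i/ → [+round]; 3 /r/ transparent; 2 /m/ transparent; 1 /o/ is itself a trigger — this domain ends here.
From /o/ at 9 leftward: 8 /e/ → [+round]; 7 /b/ transparent; 6 /a/ → [+round]; bound reached.
Target with no active source: position 10 stays [-round].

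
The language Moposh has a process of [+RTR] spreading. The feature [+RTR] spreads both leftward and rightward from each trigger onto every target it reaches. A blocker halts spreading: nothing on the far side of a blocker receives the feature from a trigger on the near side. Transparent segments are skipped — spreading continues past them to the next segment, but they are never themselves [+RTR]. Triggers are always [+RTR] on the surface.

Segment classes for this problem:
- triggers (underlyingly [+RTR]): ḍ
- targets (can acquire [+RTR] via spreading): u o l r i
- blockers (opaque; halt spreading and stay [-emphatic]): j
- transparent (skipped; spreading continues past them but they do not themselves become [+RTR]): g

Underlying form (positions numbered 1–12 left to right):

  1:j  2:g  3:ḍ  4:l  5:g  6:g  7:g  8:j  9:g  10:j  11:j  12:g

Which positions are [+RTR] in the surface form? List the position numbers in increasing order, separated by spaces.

3 4

From /ḍ/ at 3 rightward: 4 /l/ → [+RTR]; 5 /g/ transparent; 6 /g/ transparent; 7 /g/ transparent; 8 /j/ blocks.
From /ḍ/ at 3 leftward: 2 /g/ transparent; 1 /j/ blocks.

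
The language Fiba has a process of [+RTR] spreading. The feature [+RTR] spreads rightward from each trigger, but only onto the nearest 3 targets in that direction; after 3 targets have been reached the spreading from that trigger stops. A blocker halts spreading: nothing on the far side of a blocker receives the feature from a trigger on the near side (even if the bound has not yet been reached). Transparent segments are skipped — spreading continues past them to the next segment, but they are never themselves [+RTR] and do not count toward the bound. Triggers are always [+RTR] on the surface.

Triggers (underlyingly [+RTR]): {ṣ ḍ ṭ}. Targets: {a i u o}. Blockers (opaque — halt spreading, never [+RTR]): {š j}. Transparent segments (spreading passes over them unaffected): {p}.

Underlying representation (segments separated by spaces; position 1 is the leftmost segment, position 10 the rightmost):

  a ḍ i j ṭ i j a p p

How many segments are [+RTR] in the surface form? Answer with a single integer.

4

From /ḍ/ at 2 rightward: 3 /i/ → [+RTR]; 4 /j/ blocks.
From /ṭ/ at 5 rightward: 6 /i/ → [+RTR]; 7 /j/ blocks.
Targets with no active source: positions 1 8 stay [-emphatic].
[+RTR] positions on the surface: 2 3 5 6.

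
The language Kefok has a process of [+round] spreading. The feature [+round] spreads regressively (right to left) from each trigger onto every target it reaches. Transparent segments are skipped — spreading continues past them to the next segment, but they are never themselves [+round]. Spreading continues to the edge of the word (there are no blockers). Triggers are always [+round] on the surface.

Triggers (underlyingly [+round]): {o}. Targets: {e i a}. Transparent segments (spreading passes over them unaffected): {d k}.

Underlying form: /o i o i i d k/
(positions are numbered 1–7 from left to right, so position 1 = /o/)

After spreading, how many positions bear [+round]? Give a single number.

From /o/ at 1 leftward: word edge.
From /o/ at 3 leftward: 2 /i/ → [+round]; 1 /o/ is itself a trigger — this domain ends here.
Targets with no active source: positions 4 5 stay [-round].
[+round] positions on the surface: 1 2 3.

3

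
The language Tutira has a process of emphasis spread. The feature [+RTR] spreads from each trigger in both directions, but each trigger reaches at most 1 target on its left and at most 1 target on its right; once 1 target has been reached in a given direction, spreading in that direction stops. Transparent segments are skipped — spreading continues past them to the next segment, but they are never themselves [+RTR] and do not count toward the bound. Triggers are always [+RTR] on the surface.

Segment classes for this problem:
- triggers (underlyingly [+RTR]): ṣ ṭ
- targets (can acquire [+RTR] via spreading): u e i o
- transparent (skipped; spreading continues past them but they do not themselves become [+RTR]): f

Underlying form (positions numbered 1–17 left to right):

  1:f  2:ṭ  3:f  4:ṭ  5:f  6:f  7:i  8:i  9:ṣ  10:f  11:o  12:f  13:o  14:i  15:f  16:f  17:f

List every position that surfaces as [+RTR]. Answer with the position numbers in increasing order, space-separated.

From /ṭ/ at 2 rightward: 3 /f/ transparent; 4 /ṭ/ is itself a trigger — this domain ends here.
From /ṭ/ at 2 leftward: 1 /f/ transparent; word edge.
From /ṭ/ at 4 rightward: 5 /f/ transparent; 6 /f/ transparent; 7 /i/ → [+RTR]; bound reached.
From /ṭ/ at 4 leftward: 3 /f/ transparent; 2 /ṭ/ is itself a trigger — this domain ends here.
From /ṣ/ at 9 rightward: 10 /f/ transparent; 11 /o/ → [+RTR]; bound reached.
From /ṣ/ at 9 leftward: 8 /i/ → [+RTR]; bound reached.
Targets with no active source: positions 13 14 stay [-emphatic].

2 4 7 8 9 11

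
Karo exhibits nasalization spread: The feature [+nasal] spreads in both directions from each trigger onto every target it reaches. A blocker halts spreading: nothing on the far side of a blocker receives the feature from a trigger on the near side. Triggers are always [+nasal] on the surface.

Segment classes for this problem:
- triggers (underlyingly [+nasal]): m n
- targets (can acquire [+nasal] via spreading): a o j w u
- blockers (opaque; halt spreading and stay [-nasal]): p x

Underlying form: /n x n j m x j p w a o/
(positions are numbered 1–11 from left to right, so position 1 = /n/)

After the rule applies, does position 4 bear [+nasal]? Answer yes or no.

yes

From /n/ at 1 rightward: 2 /x/ blocks.
From /n/ at 1 leftward: word edge.
From /n/ at 3 rightward: 4 /j/ → [+nasal]; 5 /m/ is itself a trigger — this domain ends here.
From /n/ at 3 leftward: 2 /x/ blocks.
From /m/ at 5 rightward: 6 /x/ blocks.
From /m/ at 5 leftward: 4 /j/ → [+nasal]; 3 /n/ is itself a trigger — this domain ends here.
Targets with no active source: positions 7 9 10 11 stay [-nasal].
[+nasal] positions on the surface: 1 3 4 5.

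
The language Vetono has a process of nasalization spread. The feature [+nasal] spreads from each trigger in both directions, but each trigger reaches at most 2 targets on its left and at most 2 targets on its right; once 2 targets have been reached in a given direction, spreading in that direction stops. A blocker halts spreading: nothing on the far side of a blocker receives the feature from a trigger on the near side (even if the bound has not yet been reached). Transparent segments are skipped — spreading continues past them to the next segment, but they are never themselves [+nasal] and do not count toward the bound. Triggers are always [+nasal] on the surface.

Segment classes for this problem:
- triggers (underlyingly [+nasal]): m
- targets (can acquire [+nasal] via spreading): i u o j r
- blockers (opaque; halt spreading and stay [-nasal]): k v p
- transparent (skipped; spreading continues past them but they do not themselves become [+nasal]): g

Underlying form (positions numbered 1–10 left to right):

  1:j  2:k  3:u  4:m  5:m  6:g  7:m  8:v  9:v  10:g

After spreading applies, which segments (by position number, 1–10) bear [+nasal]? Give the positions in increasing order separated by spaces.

From /m/ at 4 rightward: 5 /m/ is itself a trigger — this domain ends here.
From /m/ at 4 leftward: 3 /u/ → [+nasal]; 2 /k/ blocks.
From /m/ at 5 rightward: 6 /g/ transparent; 7 /m/ is itself a trigger — this domain ends here.
From /m/ at 5 leftward: 4 /m/ is itself a trigger — this domain ends here.
From /m/ at 7 rightward: 8 /v/ blocks.
From /m/ at 7 leftward: 6 /g/ transparent; 5 /m/ is itself a trigger — this domain ends here.
Target with no active source: position 1 stays [-nasal].

3 4 5 7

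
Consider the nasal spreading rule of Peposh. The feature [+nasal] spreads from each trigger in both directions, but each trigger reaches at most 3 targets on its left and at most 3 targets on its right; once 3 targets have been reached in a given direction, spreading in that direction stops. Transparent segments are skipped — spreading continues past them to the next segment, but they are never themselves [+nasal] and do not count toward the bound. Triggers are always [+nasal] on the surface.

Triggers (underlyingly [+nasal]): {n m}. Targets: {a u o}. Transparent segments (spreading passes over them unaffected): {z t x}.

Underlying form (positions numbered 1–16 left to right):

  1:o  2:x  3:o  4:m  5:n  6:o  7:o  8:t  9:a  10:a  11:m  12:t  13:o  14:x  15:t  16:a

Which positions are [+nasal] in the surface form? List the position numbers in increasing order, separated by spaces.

1 3 4 5 6 7 9 10 11 13 16

From /m/ at 4 rightward: 5 /n/ is itself a trigger — this domain ends here.
From /m/ at 4 leftward: 3 /o/ → [+nasal]; 2 /x/ transparent; 1 /o/ → [+nasal]; word edge.
From /n/ at 5 rightward: 6 /o/ → [+nasal]; 7 /o/ → [+nasal]; 8 /t/ transparent; 9 /a/ → [+nasal]; bound reached.
From /n/ at 5 leftward: 4 /m/ is itself a trigger — this domain ends here.
From /m/ at 11 rightward: 12 /t/ transparent; 13 /o/ → [+nasal]; 14 /x/ transparent; 15 /t/ transparent; 16 /a/ → [+nasal]; word edge.
From /m/ at 11 leftward: 10 /a/ → [+nasal]; 9 /a/ → [+nasal]; 8 /t/ transparent; 7 /o/ → [+nasal]; bound reached.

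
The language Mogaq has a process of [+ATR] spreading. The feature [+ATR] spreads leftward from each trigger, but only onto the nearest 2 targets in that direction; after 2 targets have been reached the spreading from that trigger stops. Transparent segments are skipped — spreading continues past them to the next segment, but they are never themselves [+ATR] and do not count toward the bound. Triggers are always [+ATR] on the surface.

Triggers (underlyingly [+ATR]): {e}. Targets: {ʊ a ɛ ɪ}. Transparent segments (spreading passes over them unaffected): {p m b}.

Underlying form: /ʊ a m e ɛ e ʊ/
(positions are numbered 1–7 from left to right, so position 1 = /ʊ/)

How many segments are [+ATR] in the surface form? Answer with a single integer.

From /e/ at 4 leftward: 3 /m/ transparent; 2 /a/ → [+ATR]; 1 /ʊ/ → [+ATR]; bound reached.
From /e/ at 6 leftward: 5 /ɛ/ → [+ATR]; 4 /e/ is itself a trigger — this domain ends here.
Target with no active source: position 7 stays [-ATR].
[+ATR] positions on the surface: 1 2 4 5 6.

5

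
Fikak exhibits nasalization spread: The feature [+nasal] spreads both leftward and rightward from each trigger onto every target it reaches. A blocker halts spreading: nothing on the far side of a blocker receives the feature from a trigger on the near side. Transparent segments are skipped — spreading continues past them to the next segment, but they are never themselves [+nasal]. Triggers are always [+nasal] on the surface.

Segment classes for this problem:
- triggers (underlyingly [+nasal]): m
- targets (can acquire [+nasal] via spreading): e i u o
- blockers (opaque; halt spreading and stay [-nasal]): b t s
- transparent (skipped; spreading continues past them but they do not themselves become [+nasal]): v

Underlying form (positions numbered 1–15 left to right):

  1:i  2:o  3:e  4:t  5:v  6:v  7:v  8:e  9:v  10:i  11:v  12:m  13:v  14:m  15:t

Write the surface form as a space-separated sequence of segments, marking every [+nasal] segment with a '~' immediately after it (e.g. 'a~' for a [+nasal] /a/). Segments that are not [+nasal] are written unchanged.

i o e t v v v e~ v i~ v m~ v m~ t

From /m/ at 12 rightward: 13 /v/ transparent; 14 /m/ is itself a trigger — this domain ends here.
From /m/ at 12 leftward: 11 /v/ transparent; 10 /i/ → [+nasal]; 9 /v/ transparent; 8 /e/ → [+nasal]; 7 /v/ transparent; 6 /v/ transparent; 5 /v/ transparent; 4 /t/ blocks.
From /m/ at 14 rightward: 15 /t/ blocks.
From /m/ at 14 leftward: 13 /v/ transparent; 12 /m/ is itself a trigger — this domain ends here.
Targets with no active source: positions 1 2 3 stay [-nasal].
[+nasal] positions on the surface: 8 10 12 14.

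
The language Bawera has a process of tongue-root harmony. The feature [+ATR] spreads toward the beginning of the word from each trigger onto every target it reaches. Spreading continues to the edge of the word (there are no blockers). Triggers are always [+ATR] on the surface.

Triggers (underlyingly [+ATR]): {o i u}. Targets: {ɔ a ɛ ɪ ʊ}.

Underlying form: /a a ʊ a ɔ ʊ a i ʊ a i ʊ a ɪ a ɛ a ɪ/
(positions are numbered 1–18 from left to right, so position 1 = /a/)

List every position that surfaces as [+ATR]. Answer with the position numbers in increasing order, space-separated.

1 2 3 4 5 6 7 8 9 10 11

From /i/ at 8 leftward: 7 /a/ → [+ATR]; 6 /ʊ/ → [+ATR]; 5 /ɔ/ → [+ATR]; 4 /a/ → [+ATR]; 3 /ʊ/ → [+ATR]; 2 /a/ → [+ATR]; 1 /a/ → [+ATR]; word edge.
From /i/ at 11 leftward: 10 /a/ → [+ATR]; 9 /ʊ/ → [+ATR]; 8 /i/ is itself a trigger — this domain ends here.
Targets with no active source: positions 12 13 14 15 16 17 18 stay [-ATR].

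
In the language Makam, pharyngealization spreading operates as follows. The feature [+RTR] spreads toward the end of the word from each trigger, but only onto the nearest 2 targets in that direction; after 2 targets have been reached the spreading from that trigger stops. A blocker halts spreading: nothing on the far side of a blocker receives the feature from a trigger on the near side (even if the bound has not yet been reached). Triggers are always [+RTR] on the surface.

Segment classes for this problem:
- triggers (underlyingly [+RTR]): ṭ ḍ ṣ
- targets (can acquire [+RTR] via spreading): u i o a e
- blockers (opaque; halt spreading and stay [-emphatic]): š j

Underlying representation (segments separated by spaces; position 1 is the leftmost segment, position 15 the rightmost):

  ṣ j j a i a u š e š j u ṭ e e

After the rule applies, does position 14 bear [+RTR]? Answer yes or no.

From /ṣ/ at 1 rightward: 2 /j/ blocks.
From /ṭ/ at 13 rightward: 14 /e/ → [+RTR]; 15 /e/ → [+RTR]; bound reached.
Targets with no active source: positions 4 5 6 7 9 12 stay [-emphatic].
[+RTR] positions on the surface: 1 13 14 15.

yes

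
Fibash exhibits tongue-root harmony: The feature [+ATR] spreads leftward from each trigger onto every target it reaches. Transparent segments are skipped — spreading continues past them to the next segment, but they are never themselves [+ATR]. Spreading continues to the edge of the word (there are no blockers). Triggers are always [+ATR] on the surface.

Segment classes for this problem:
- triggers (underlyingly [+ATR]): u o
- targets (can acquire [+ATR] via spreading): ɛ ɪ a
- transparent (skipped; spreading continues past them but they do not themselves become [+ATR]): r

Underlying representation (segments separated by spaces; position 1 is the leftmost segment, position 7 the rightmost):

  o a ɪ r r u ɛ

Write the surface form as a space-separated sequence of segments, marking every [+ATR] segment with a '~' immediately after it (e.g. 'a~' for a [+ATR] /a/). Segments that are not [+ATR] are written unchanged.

o~ a~ ɪ~ r r u~ ɛ

From /o/ at 1 leftward: word edge.
From /u/ at 6 leftward: 5 /r/ transparent; 4 /r/ transparent; 3 /ɪ/ → [+ATR]; 2 /a/ → [+ATR]; 1 /o/ is itself a trigger — this domain ends here.
Target with no active source: position 7 stays [-ATR].
[+ATR] positions on the surface: 1 2 3 6.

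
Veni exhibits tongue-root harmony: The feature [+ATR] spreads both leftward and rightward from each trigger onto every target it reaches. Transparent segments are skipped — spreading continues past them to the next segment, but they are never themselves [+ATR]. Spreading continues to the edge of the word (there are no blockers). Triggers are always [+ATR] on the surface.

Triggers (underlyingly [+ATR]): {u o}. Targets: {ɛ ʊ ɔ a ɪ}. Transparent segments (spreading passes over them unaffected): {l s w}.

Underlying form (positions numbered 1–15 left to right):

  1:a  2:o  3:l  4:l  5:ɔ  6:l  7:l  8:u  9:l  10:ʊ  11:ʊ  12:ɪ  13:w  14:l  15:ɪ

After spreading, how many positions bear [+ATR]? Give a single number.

From /o/ at 2 rightward: 3 /l/ transparent; 4 /l/ transparent; 5 /ɔ/ → [+ATR]; 6 /l/ transparent; 7 /l/ transparent; 8 /u/ is itself a trigger — this domain ends here.
From /o/ at 2 leftward: 1 /a/ → [+ATR]; word edge.
From /u/ at 8 rightward: 9 /l/ transparent; 10 /ʊ/ → [+ATR]; 11 /ʊ/ → [+ATR]; 12 /ɪ/ → [+ATR]; 13 /w/ transparent; 14 /l/ transparent; 15 /ɪ/ → [+ATR]; word edge.
From /u/ at 8 leftward: 7 /l/ transparent; 6 /l/ transparent; 5 /ɔ/ → [+ATR]; 4 /l/ transparent; 3 /l/ transparent; 2 /o/ is itself a trigger — this domain ends here.
[+ATR] positions on the surface: 1 2 5 8 10 11 12 15.

8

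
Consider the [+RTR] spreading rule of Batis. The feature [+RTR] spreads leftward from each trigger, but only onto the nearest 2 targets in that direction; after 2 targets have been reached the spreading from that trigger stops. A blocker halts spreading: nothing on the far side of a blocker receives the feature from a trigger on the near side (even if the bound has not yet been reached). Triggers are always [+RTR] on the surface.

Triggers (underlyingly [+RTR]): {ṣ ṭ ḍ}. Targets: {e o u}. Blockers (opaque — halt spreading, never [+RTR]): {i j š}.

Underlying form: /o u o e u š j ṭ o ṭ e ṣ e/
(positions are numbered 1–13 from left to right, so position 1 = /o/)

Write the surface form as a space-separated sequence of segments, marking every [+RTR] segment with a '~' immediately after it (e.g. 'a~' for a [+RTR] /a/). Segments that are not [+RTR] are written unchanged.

o u o e u š j ṭ~ o~ ṭ~ e~ ṣ~ e

From /ṭ/ at 8 leftward: 7 /j/ blocks.
From /ṭ/ at 10 leftward: 9 /o/ → [+RTR]; 8 /ṭ/ is itself a trigger — this domain ends here.
From /ṣ/ at 12 leftward: 11 /e/ → [+RTR]; 10 /ṭ/ is itself a trigger — this domain ends here.
Targets with no active source: positions 1 2 3 4 5 13 stay [-emphatic].
[+RTR] positions on the surface: 8 9 10 11 12.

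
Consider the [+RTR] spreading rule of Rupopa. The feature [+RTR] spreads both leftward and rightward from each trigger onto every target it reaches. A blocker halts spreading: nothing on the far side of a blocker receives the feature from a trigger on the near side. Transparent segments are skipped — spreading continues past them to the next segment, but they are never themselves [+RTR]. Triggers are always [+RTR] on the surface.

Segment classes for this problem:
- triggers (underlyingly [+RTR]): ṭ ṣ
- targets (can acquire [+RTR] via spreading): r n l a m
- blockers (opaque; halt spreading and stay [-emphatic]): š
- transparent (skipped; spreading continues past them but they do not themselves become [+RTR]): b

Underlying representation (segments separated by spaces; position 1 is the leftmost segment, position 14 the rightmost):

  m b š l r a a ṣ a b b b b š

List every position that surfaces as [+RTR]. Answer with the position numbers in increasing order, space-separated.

From /ṣ/ at 8 rightward: 9 /a/ → [+RTR]; 10 /b/ transparent; 11 /b/ transparent; 12 /b/ transparent; 13 /b/ transparent; 14 /š/ blocks.
From /ṣ/ at 8 leftward: 7 /a/ → [+RTR]; 6 /a/ → [+RTR]; 5 /r/ → [+RTR]; 4 /l/ → [+RTR]; 3 /š/ blocks.
Target with no active source: position 1 stays [-emphatic].

4 5 6 7 8 9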